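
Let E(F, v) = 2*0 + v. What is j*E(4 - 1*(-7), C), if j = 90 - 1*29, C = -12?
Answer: -732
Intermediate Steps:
j = 61 (j = 90 - 29 = 61)
E(F, v) = v (E(F, v) = 0 + v = v)
j*E(4 - 1*(-7), C) = 61*(-12) = -732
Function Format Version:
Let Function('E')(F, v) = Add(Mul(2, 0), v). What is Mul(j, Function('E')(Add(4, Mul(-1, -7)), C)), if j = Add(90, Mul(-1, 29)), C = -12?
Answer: -732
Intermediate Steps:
j = 61 (j = Add(90, -29) = 61)
Function('E')(F, v) = v (Function('E')(F, v) = Add(0, v) = v)
Mul(j, Function('E')(Add(4, Mul(-1, -7)), C)) = Mul(61, -12) = -732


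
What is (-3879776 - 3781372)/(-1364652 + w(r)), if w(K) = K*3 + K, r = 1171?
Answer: 1915287/339992 ≈ 5.6333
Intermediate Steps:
w(K) = 4*K (w(K) = 3*K + K = 4*K)
(-3879776 - 3781372)/(-1364652 + w(r)) = (-3879776 - 3781372)/(-1364652 + 4*1171) = -7661148/(-1364652 + 4684) = -7661148/(-1359968) = -7661148*(-1/1359968) = 1915287/339992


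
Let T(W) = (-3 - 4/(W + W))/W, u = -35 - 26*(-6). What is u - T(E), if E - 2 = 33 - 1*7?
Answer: 47475/392 ≈ 121.11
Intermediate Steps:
u = 121 (u = -35 + 156 = 121)
E = 28 (E = 2 + (33 - 1*7) = 2 + (33 - 7) = 2 + 26 = 28)
T(W) = (-3 - 2/W)/W (T(W) = (-3 - 4/(2*W))/W = (-3 + (1/(2*W))*(-4))/W = (-3 - 2/W)/W)
u - T(E) = 121 - (-2 - 3*28)/28**2 = 121 - (-2 - 84)/784 = 121 - (-86)/784 = 121 - 1*(-43/392) = 121 + 43/392 = 47475/392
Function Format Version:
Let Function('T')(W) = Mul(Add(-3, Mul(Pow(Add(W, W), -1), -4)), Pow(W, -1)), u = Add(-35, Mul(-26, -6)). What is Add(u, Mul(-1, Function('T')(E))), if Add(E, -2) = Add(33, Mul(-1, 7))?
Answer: Rational(47475, 392) ≈ 121.11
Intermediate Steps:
u = 121 (u = Add(-35, 156) = 121)
E = 28 (E = Add(2, Add(33, Mul(-1, 7))) = Add(2, Add(33, -7)) = Add(2, 26) = 28)
Function('T')(W) = Mul(Pow(W, -1), Add(-3, Mul(-2, Pow(W, -1)))) (Function('T')(W) = Mul(Add(-3, Mul(Pow(Mul(2, W), -1), -4)), Pow(W, -1)) = Mul(Add(-3, Mul(Mul(Rational(1, 2), Pow(W, -1)), -4)), Pow(W, -1)) = Mul(Add(-3, Mul(-2, Pow(W, -1))), Pow(W, -1)) = Mul(Pow(W, -1), Add(-3, Mul(-2, Pow(W, -1)))))
Add(u, Mul(-1, Function('T')(E))) = Add(121, Mul(-1, Mul(Pow(28, -2), Add(-2, Mul(-3, 28))))) = Add(121, Mul(-1, Mul(Rational(1, 784), Add(-2, -84)))) = Add(121, Mul(-1, Mul(Rational(1, 784), -86))) = Add(121, Mul(-1, Rational(-43, 392))) = Add(121, Rational(43, 392)) = Rational(47475, 392)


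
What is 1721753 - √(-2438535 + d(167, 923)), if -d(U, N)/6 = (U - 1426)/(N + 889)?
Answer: 1721753 - I*√222403765922/302 ≈ 1.7218e+6 - 1561.6*I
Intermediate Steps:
d(U, N) = -6*(-1426 + U)/(889 + N) (d(U, N) = -6*(U - 1426)/(N + 889) = -6*(-1426 + U)/(889 + N))
1721753 - √(-2438535 + d(167, 923)) = 1721753 - √(-2438535 + 6*(1426 - 1*167)/(889 + 923)) = 1721753 - √(-2438535 + 6*(1426 - 167)/1812) = 1721753 - √(-2438535 + 6*(1/1812)*1259) = 1721753 - √(-2438535 + 1259/302) = 1721753 - √(-736436311/302) = 1721753 - I*√222403765922/302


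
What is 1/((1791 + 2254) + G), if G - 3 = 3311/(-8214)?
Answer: 8214/33246961 ≈ 0.00024706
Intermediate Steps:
G = 21331/8214 (G = 3 + 3311/(-8214) = 3 + 3311*(-1/8214) = 3 - 3311/8214 = 21331/8214 ≈ 2.5969)
1/((1791 + 2254) + G) = 1/((1791 + 2254) + 21331/8214) = 1/(4045 + 21331/8214) = 1/(33246961/8214) = 8214/33246961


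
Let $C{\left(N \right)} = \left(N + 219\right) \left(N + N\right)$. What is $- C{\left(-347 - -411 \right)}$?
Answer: $-36224$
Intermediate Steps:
$C{\left(N \right)} = 2 N \left(219 + N\right)$ ($C{\left(N \right)} = \left(219 + N\right) 2 N = 2 N \left(219 + N\right)$)
$- C{\left(-347 - -411 \right)} = - 2 \left(-347 - -411\right) \left(219 - -64\right) = - 2 \left(-347 + 411\right) \left(219 + \left(-347 + 411\right)\right) = - 2 \cdot 64 \left(219 + 64\right) = - 2 \cdot 64 \cdot 283 = \left(-1\right) 36224 = -36224$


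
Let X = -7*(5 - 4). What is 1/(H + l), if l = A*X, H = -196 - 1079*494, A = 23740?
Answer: -1/699402 ≈ -1.4298e-6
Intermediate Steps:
H = -533222 (H = -196 - 533026 = -533222)
X = -7 (X = -7*1 = -7)
l = -166180 (l = 23740*(-7) = -166180)
1/(H + l) = 1/(-533222 - 166180) = 1/(-699402) = -1/699402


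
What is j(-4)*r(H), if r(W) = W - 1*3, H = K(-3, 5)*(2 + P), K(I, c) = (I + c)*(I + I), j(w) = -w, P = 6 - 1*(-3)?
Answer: -540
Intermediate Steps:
P = 9 (P = 6 + 3 = 9)
K(I, c) = 2*I*(I + c) (K(I, c) = (I + c)*(2*I) = 2*I*(I + c))
H = -132 (H = (2*(-3)*(-3 + 5))*(2 + 9) = (2*(-3)*2)*11 = -12*11 = -132)
r(W) = -3 + W (r(W) = W - 3 = -3 + W)
j(-4)*r(H) = (-1*(-4))*(-3 - 132) = 4*(-135) = -540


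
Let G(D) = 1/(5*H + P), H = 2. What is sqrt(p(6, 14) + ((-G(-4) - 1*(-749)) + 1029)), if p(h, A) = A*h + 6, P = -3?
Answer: 5*sqrt(3661)/7 ≈ 43.219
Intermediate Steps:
p(h, A) = 6 + A*h
G(D) = 1/7 (G(D) = 1/(5*2 - 3) = 1/(10 - 3) = 1/7)
sqrt(p(6, 14) + ((-G(-4) - 1*(-749)) + 1029)) = sqrt((6 + 14*6) + ((-1*1/7 - 1*(-749)) + 1029)) = sqrt((6 + 84) + ((-1/7 + 749) + 1029)) = sqrt(90 + (5242/7 + 1029)) = sqrt(90 + 12445/7) = sqrt(13075/7) = 5*sqrt(3661)/7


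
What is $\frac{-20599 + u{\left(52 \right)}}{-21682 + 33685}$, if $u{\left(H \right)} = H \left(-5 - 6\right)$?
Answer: $- \frac{7057}{4001} \approx -1.7638$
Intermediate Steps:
$u{\left(H \right)} = - 11 H$ ($u{\left(H \right)} = H \left(-11\right) = - 11 H$)
$\frac{-20599 + u{\left(52 \right)}}{-21682 + 33685} = \frac{-20599 - 572}{-21682 + 33685} = \frac{-20599 - 572}{12003} = \left(-21171\right) \frac{1}{12003} = - \frac{7057}{4001}$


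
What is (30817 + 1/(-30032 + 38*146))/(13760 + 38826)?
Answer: 754523427/1287515624 ≈ 0.58603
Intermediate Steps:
(30817 + 1/(-30032 + 38*146))/(13760 + 38826) = (30817 + 1/(-30032 + 5548))/52586 = (30817 + 1/(-24484))*(1/52586) = (30817 - 1/24484)*(1/52586) = (754523427/24484)*(1/52586) = 754523427/1287515624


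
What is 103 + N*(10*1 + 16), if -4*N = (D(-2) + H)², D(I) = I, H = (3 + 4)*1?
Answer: -119/2 ≈ -59.500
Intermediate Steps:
H = 7 (H = 7*1 = 7)
N = -25/4 (N = -(-2 + 7)²/4 = -¼*5² = -¼*25 = -25/4 ≈ -6.2500)
103 + N*(10*1 + 16) = 103 - 25*(10*1 + 16)/4 = 103 - 25*(10 + 16)/4 = 103 - 25/4*26 = 103 - 325/2 = -119/2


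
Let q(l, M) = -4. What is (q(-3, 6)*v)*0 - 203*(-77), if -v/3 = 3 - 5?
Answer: 15631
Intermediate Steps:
v = 6 (v = -3*(3 - 5) = -3*(-2) = 6)
(q(-3, 6)*v)*0 - 203*(-77) = -4*6*0 - 203*(-77) = -24*0 + 15631 = 0 + 15631 = 15631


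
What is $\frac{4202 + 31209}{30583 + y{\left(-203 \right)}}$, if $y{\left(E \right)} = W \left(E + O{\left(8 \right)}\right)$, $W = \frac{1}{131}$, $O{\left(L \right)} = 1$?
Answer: $\frac{4638841}{4006171} \approx 1.1579$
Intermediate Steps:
$W = \frac{1}{131} \approx 0.0076336$
$y{\left(E \right)} = \frac{1}{131} + \frac{E}{131}$ ($y{\left(E \right)} = \frac{E + 1}{131} = \frac{1 + E}{131} = \frac{1}{131} + \frac{E}{131}$)
$\frac{4202 + 31209}{30583 + y{\left(-203 \right)}} = \frac{4202 + 31209}{30583 + \left(\frac{1}{131} + \frac{1}{131} \left(-203\right)\right)} = \frac{35411}{30583 + \left(\frac{1}{131} - \frac{203}{131}\right)} = \frac{35411}{30583 - \frac{202}{131}} = \frac{35411}{\frac{4006171}{131}} = 35411 \cdot \frac{131}{4006171} = \frac{4638841}{4006171}$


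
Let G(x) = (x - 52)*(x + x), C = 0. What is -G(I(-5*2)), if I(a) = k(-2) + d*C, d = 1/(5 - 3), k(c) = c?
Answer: -216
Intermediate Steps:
d = 1/2 ≈ 0.50000
I(a) = -2 (I(a) = -2 + (1/2)*0 = -2 + 0 = -2)
G(x) = 2*x*(-52 + x) (G(x) = (-52 + x)*(2*x) = 2*x*(-52 + x))
-G(I(-5*2)) = -2*(-2)*(-52 - 2) = -2*(-2)*(-54) = -1*216 = -216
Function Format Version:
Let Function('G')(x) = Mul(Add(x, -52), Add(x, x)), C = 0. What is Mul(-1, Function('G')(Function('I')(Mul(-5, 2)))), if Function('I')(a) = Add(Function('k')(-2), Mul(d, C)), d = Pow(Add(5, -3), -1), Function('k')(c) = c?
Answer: -216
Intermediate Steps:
d = Rational(1, 2) (d = Pow(2, -1) = Rational(1, 2) ≈ 0.50000)
Function('I')(a) = -2 (Function('I')(a) = Add(-2, Mul(Rational(1, 2), 0)) = Add(-2, 0) = -2)
Function('G')(x) = Mul(2, x, Add(-52, x)) (Function('G')(x) = Mul(Add(-52, x), Mul(2, x)) = Mul(2, x, Add(-52, x)))
Mul(-1, Function('G')(Function('I')(Mul(-5, 2)))) = Mul(-1, Mul(2, -2, Add(-52, -2))) = Mul(-1, Mul(2, -2, -54)) = Mul(-1, 216) = -216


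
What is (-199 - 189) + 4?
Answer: -384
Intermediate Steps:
(-199 - 189) + 4 = -388 + 4 = -384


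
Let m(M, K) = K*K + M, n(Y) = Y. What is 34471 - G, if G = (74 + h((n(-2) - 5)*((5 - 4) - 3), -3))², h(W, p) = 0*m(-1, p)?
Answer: 28995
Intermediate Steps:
m(M, K) = M + K² (m(M, K) = K² + M = M + K²)
h(W, p) = 0 (h(W, p) = 0*(-1 + p²) = 0)
G = 5476 (G = (74 + 0)² = 74² = 5476)
34471 - G = 34471 - 1*5476 = 34471 - 5476 = 28995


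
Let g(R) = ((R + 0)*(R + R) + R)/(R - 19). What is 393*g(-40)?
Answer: -1241880/59 ≈ -21049.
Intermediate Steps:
g(R) = (R + 2*R**2)/(-19 + R) (g(R) = (R*(2*R) + R)/(-19 + R) = (2*R**2 + R)/(-19 + R) = (R + 2*R**2)/(-19 + R))
393*g(-40) = 393*(-40*(1 + 2*(-40))/(-19 - 40)) = 393*(-40*(1 - 80)/(-59)) = 393*(-40*(-1/59)*(-79)) = 393*(-3160/59) = -1241880/59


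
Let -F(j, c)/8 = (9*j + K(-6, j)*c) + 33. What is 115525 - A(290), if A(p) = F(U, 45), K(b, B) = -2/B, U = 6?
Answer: 116101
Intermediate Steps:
F(j, c) = -264 - 72*j + 16*c/j (F(j, c) = -8*((9*j + (-2/j)*c) + 33) = -8*((9*j - 2*c/j) + 33) = -8*(33 + 9*j - 2*c/j) = -264 - 72*j + 16*c/j)
A(p) = -576 (A(p) = -264 - 72*6 + 16*45/6 = -264 - 432 + 16*45*(1/6) = -264 - 432 + 120 = -576)
115525 - A(290) = 115525 - 1*(-576) = 115525 + 576 = 116101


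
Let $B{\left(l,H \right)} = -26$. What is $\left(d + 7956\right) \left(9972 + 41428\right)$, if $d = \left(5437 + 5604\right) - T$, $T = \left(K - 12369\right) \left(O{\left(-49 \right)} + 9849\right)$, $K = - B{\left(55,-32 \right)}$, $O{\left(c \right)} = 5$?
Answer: $6252651636600$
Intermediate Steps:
$K = 26$ ($K = \left(-1\right) \left(-26\right) = 26$)
$T = -121627922$ ($T = \left(26 - 12369\right) \left(5 + 9849\right) = \left(-12343\right) 9854 = -121627922$)
$d = 121638963$ ($d = \left(5437 + 5604\right) - -121627922 = 11041 + 121627922 = 121638963$)
$\left(d + 7956\right) \left(9972 + 41428\right) = \left(121638963 + 7956\right) \left(9972 + 41428\right) = 121646919 \cdot 51400 = 6252651636600$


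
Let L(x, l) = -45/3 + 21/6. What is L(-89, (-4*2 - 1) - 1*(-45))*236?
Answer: -2714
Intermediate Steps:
L(x, l) = -23/2 (L(x, l) = -45*⅓ + 21*(⅙) = -15 + 7/2 = -23/2)
L(-89, (-4*2 - 1) - 1*(-45))*236 = -23/2*236 = -2714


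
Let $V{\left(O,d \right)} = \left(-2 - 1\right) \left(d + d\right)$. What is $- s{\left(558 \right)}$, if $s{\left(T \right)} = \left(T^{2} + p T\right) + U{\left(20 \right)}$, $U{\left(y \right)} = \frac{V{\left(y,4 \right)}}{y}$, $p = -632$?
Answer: $\frac{206466}{5} \approx 41293.0$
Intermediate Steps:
$V{\left(O,d \right)} = - 6 d$ ($V{\left(O,d \right)} = - 3 \cdot 2 d = - 6 d$)
$U{\left(y \right)} = - \frac{24}{y}$ ($U{\left(y \right)} = \frac{\left(-6\right) 4}{y} = - \frac{24}{y}$)
$s{\left(T \right)} = - \frac{6}{5} + T^{2} - 632 T$ ($s{\left(T \right)} = \left(T^{2} - 632 T\right) - \frac{24}{20} = \left(T^{2} - 632 T\right) - \frac{6}{5} = - \frac{6}{5} + T^{2} - 632 T$)
$- s{\left(558 \right)} = - (- \frac{6}{5} + 558^{2} - 352656) = - (- \frac{6}{5} + 311364 - 352656) = \left(-1\right) \left(- \frac{206466}{5}\right) = \frac{206466}{5}$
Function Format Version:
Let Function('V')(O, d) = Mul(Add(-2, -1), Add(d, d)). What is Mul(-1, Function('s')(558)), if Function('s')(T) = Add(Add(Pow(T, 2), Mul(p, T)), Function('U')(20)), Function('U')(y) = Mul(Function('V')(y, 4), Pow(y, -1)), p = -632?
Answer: Rational(206466, 5) ≈ 41293.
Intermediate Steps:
Function('V')(O, d) = Mul(-6, d) (Function('V')(O, d) = Mul(-3, Mul(2, d)) = Mul(-6, d))
Function('U')(y) = Mul(-24, Pow(y, -1)) (Function('U')(y) = Mul(Mul(-6, 4), Pow(y, -1)) = Mul(-24, Pow(y, -1)))
Function('s')(T) = Add(Rational(-6, 5), Pow(T, 2), Mul(-632, T)) (Function('s')(T) = Add(Add(Pow(T, 2), Mul(-632, T)), Mul(-24, Pow(20, -1))) = Add(Add(Pow(T, 2), Mul(-632, T)), Mul(-24, Rational(1, 20))) = Add(Add(Pow(T, 2), Mul(-632, T)), Rational(-6, 5)) = Add(Rational(-6, 5), Pow(T, 2), Mul(-632, T)))
Mul(-1, Function('s')(558)) = Mul(-1, Add(Rational(-6, 5), Pow(558, 2), Mul(-632, 558))) = Mul(-1, Add(Rational(-6, 5), 311364, -352656)) = Mul(-1, Rational(-206466, 5)) = Rational(206466, 5)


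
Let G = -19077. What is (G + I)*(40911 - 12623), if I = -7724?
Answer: -758146688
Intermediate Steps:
(G + I)*(40911 - 12623) = (-19077 - 7724)*(40911 - 12623) = -26801*28288 = -758146688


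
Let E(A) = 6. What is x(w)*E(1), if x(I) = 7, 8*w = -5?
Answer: 42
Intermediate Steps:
w = -5/8 (w = (⅛)*(-5) = -5/8 ≈ -0.62500)
x(w)*E(1) = 7*6 = 42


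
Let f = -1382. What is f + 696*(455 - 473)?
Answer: -13910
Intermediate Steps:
f + 696*(455 - 473) = -1382 + 696*(455 - 473) = -1382 + 696*(-18) = -1382 - 12528 = -13910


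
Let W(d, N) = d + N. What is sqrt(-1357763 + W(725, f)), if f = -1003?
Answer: I*sqrt(1358041) ≈ 1165.3*I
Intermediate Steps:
W(d, N) = N + d
sqrt(-1357763 + W(725, f)) = sqrt(-1357763 + (-1003 + 725)) = sqrt(-1357763 - 278) = sqrt(-1358041) = I*sqrt(1358041)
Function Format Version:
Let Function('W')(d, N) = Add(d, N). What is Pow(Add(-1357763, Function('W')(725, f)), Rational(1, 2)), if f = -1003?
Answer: Mul(I, Pow(1358041, Rational(1, 2))) ≈ Mul(1165.3, I)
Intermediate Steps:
Function('W')(d, N) = Add(N, d)
Pow(Add(-1357763, Function('W')(725, f)), Rational(1, 2)) = Pow(Add(-1357763, Add(-1003, 725)), Rational(1, 2)) = Pow(Add(-1357763, -278), Rational(1, 2)) = Pow(-1358041, Rational(1, 2)) = Mul(I, Pow(1358041, Rational(1, 2)))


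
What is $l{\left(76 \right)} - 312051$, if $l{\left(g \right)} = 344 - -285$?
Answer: $-311422$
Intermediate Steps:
$l{\left(g \right)} = 629$ ($l{\left(g \right)} = 344 + 285 = 629$)
$l{\left(76 \right)} - 312051 = 629 - 312051 = -311422$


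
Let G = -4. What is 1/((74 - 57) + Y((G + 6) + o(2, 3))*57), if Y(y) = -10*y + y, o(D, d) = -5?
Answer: 1/1556 ≈ 0.00064267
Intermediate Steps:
Y(y) = -9*y
1/((74 - 57) + Y((G + 6) + o(2, 3))*57) = 1/((74 - 57) - 9*((-4 + 6) - 5)*57) = 1/(17 - 9*(2 - 5)*57) = 1/(17 - 9*(-3)*57) = 1/(17 + 27*57) = 1/(17 + 1539) = 1/1556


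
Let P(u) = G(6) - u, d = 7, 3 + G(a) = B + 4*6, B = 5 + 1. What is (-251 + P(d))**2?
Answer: 53361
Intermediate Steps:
B = 6
G(a) = 27 (G(a) = -3 + (6 + 4*6) = -3 + (6 + 24) = -3 + 30 = 27)
P(u) = 27 - u
(-251 + P(d))**2 = (-251 + (27 - 1*7))**2 = (-251 + (27 - 7))**2 = (-251 + 20)**2 = (-231)**2 = 53361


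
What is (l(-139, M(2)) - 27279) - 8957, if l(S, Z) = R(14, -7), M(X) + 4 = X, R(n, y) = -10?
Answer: -36246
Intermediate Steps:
M(X) = -4 + X
l(S, Z) = -10
(l(-139, M(2)) - 27279) - 8957 = (-10 - 27279) - 8957 = -27289 - 8957 = -36246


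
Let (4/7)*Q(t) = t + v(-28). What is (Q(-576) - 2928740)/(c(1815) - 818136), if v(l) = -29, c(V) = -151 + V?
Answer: 11719195/3265888 ≈ 3.5884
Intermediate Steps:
Q(t) = -203/4 + 7*t/4 (Q(t) = 7*(t - 29)/4 = 7*(-29 + t)/4 = -203/4 + 7*t/4)
(Q(-576) - 2928740)/(c(1815) - 818136) = ((-203/4 + (7/4)*(-576)) - 2928740)/((-151 + 1815) - 818136) = ((-203/4 - 1008) - 2928740)/(1664 - 818136) = (-4235/4 - 2928740)/(-816472) = -11719195/4*(-1/816472) = 11719195/3265888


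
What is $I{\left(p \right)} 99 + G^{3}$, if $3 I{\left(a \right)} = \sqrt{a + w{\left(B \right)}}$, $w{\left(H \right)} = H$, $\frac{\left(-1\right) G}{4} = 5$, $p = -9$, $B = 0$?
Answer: $-8000 + 99 i \approx -8000.0 + 99.0 i$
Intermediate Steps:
$G = -20$ ($G = \left(-4\right) 5 = -20$)
$I{\left(a \right)} = \frac{\sqrt{a}}{3}$ ($I{\left(a \right)} = \frac{\sqrt{a + 0}}{3} = \frac{\sqrt{a}}{3}$)
$I{\left(p \right)} 99 + G^{3} = \frac{\sqrt{-9}}{3} \cdot 99 + \left(-20\right)^{3} = \frac{3 i}{3} \cdot 99 - 8000 = i 99 - 8000 = 99 i - 8000 = -8000 + 99 i$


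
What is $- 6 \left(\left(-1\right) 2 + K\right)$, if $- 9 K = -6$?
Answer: $8$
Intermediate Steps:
$K = \frac{2}{3}$ ($K = \left(- \frac{1}{9}\right) \left(-6\right) = \frac{2}{3} \approx 0.66667$)
$- 6 \left(\left(-1\right) 2 + K\right) = - 6 \left(\left(-1\right) 2 + \frac{2}{3}\right) = - 6 \left(-2 + \frac{2}{3}\right) = \left(-6\right) \left(- \frac{4}{3}\right) = 8$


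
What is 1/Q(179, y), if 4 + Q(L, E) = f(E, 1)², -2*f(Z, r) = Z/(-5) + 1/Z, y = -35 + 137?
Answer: 1040400/103977601 ≈ 0.010006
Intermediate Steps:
y = 102
f(Z, r) = -1/(2*Z) + Z/10 (f(Z, r) = -(Z/(-5) + 1/Z)/2 = -(Z*(-⅕) + 1/Z)/2 = -(-Z/5 + 1/Z)/2 = -(1/Z - Z/5)/2 = -1/(2*Z) + Z/10)
Q(L, E) = -4 + (-5 + E²)²/(100*E²) (Q(L, E) = -4 + ((-5 + E²)/(10*E))² = -4 + (-5 + E²)²/(100*E²))
1/Q(179, y) = 1/((1/100)*(25 + 102⁴ - 410*102²)/102²) = 1/((1/100)*(1/10404)*(25 + 108243216 - 410*10404)) = 1/((1/100)*(1/10404)*(25 + 108243216 - 4265640)) = 1/((1/100)*(1/10404)*103977601) = 1/(103977601/1040400) = 1040400/103977601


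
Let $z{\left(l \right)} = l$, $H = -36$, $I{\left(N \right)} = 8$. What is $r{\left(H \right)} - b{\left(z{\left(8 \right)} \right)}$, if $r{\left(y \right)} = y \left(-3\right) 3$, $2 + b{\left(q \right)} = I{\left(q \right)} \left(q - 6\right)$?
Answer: $310$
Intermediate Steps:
$b{\left(q \right)} = -50 + 8 q$ ($b{\left(q \right)} = -2 + 8 \left(q - 6\right) = -2 + 8 \left(-6 + q\right) = -2 + \left(-48 + 8 q\right) = -50 + 8 q$)
$r{\left(y \right)} = - 9 y$ ($r{\left(y \right)} = - 3 y 3 = - 9 y$)
$r{\left(H \right)} - b{\left(z{\left(8 \right)} \right)} = \left(-9\right) \left(-36\right) - \left(-50 + 8 \cdot 8\right) = 324 - \left(-50 + 64\right) = 324 - 14 = 310$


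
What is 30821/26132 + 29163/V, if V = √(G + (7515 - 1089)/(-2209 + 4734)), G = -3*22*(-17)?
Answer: 30821/26132 + 48605*√71696769/473246 ≈ 870.83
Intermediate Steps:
G = 1122 (G = -66*(-17) = 1122)
V = 2*√71696769/505 (V = √(1122 + (7515 - 1089)/(-2209 + 4734)) = √(1122 + 6426/2525) = √(2839476/2525) = 2*√71696769/505 ≈ 33.534)
30821/26132 + 29163/V = 30821/26132 + 29163/((2*√71696769/505)) = 30821*(1/26132) + 29163*(5*√71696769/1419738) = 30821/26132 + 48605*√71696769/473246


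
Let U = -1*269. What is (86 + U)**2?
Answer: 33489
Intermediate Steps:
U = -269
(86 + U)**2 = (86 - 269)**2 = (-183)**2 = 33489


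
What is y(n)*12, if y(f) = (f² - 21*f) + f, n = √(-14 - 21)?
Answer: -420 - 240*I*√35 ≈ -420.0 - 1419.9*I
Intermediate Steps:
n = I*√35 (n = √(-35) = I*√35 ≈ 5.9161*I)
y(f) = f² - 20*f
y(n)*12 = ((I*√35)*(-20 + I*√35))*12 = (I*√35*(-20 + I*√35))*12 = 12*I*√35*(-20 + I*√35)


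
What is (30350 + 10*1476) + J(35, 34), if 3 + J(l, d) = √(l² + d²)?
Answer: 45107 + √2381 ≈ 45156.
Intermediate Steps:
J(l, d) = -3 + √(d² + l²) (J(l, d) = -3 + √(l² + d²) = -3 + √(d² + l²))
(30350 + 10*1476) + J(35, 34) = (30350 + 10*1476) + (-3 + √(34² + 35²)) = (30350 + 14760) + (-3 + √(1156 + 1225)) = 45110 + (-3 + √2381) = 45107 + √2381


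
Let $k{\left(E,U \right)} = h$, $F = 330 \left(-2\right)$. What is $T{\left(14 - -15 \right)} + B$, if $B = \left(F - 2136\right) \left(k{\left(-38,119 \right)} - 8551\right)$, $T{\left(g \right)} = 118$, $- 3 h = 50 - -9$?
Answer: $23963702$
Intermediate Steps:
$h = - \frac{59}{3}$ ($h = - \frac{50 - -9}{3} = - \frac{50 + 9}{3} = \left(- \frac{1}{3}\right) 59 = - \frac{59}{3} \approx -19.667$)
$F = -660$
$k{\left(E,U \right)} = - \frac{59}{3}$
$B = 23963584$ ($B = \left(-660 - 2136\right) \left(- \frac{59}{3} - 8551\right) = \left(-2796\right) \left(- \frac{25712}{3}\right) = 23963584$)
$T{\left(14 - -15 \right)} + B = 118 + 23963584 = 23963702$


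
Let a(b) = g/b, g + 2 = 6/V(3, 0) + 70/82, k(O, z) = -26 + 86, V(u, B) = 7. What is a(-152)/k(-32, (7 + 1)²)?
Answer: 83/2617440 ≈ 3.1710e-5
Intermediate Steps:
k(O, z) = 60
g = -83/287 (g = -2 + (6/7 + 70/82) = -2 + (6*(⅐) + 70*(1/82)) = -2 + (6/7 + 35/41) = -2 + 491/287 = -83/287 ≈ -0.28920)
a(b) = -83/(287*b)
a(-152)/k(-32, (7 + 1)²) = -83/287/(-152)/60 = -83/287*(-1/152)*(1/60) = (83/43624)*(1/60) = 83/2617440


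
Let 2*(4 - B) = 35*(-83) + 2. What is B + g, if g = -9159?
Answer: -15407/2 ≈ -7703.5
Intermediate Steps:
B = 2911/2 (B = 4 - (35*(-83) + 2)/2 = 4 - (-2905 + 2)/2 = 4 - ½*(-2903) = 4 + 2903/2 = 2911/2 ≈ 1455.5)
B + g = 2911/2 - 9159 = -15407/2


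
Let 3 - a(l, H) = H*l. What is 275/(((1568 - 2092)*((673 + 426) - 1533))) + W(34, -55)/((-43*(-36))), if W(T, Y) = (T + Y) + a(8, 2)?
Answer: -1826611/88009992 ≈ -0.020755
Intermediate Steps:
a(l, H) = 3 - H*l
W(T, Y) = -13 + T + Y (W(T, Y) = (T + Y) + (3 - 1*2*8) = (T + Y) + (3 - 16) = (T + Y) - 13 = -13 + T + Y)
275/(((1568 - 2092)*((673 + 426) - 1533))) + W(34, -55)/((-43*(-36))) = 275/(((1568 - 2092)*((673 + 426) - 1533))) + (-13 + 34 - 55)/((-43*(-36))) = 275/((-524*(1099 - 1533))) - 34/1548 = 275/((-524*(-434))) - 34*1/1548 = 275/227416 - 17/774 = -1826611/88009992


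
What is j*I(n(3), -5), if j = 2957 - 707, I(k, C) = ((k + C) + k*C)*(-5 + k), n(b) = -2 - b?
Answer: -337500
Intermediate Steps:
I(k, C) = (-5 + k)*(C + k + C*k) (I(k, C) = ((C + k) + C*k)*(-5 + k) = (C + k + C*k)*(-5 + k) = (-5 + k)*(C + k + C*k))
j = 2250
j*I(n(3), -5) = 2250*((-2 - 1*3)² - 5*(-5) - 5*(-2 - 1*3) - 5*(-2 - 1*3)² - 4*(-5)*(-2 - 1*3)) = 2250*((-2 - 3)² + 25 - 5*(-2 - 3) - 5*(-2 - 3)² - 4*(-5)*(-2 - 3)) = 2250*((-5)² + 25 - 5*(-5) - 5*(-5)² - 4*(-5)*(-5)) = 2250*(25 + 25 + 25 - 5*25 - 100) = 2250*(25 + 25 + 25 - 125 - 100) = 2250*(-150) = -337500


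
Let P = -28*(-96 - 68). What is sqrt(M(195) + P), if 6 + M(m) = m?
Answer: sqrt(4781) ≈ 69.145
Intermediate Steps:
M(m) = -6 + m
P = 4592 (P = -28*(-164) = 4592)
sqrt(M(195) + P) = sqrt((-6 + 195) + 4592) = sqrt(189 + 4592) = sqrt(4781)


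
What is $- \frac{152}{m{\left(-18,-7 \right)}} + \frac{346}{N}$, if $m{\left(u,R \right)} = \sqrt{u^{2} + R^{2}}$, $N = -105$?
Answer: $- \frac{346}{105} - \frac{152 \sqrt{373}}{373} \approx -11.165$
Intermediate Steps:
$m{\left(u,R \right)} = \sqrt{R^{2} + u^{2}}$
$- \frac{152}{m{\left(-18,-7 \right)}} + \frac{346}{N} = - \frac{152}{\sqrt{\left(-7\right)^{2} + \left(-18\right)^{2}}} + \frac{346}{-105} = - \frac{152}{\sqrt{49 + 324}} + 346 \left(- \frac{1}{105}\right) = - \frac{152}{\sqrt{373}} - \frac{346}{105} = - 152 \frac{\sqrt{373}}{373} - \frac{346}{105} = - \frac{152 \sqrt{373}}{373} - \frac{346}{105} = - \frac{346}{105} - \frac{152 \sqrt{373}}{373}$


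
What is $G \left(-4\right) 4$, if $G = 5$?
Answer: $-80$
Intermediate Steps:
$G \left(-4\right) 4 = 5 \left(-4\right) 4 = \left(-20\right) 4 = -80$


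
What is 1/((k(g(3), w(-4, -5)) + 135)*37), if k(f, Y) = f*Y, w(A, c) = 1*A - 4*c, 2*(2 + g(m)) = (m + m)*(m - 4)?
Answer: 1/2035 ≈ 0.00049140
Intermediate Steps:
g(m) = -2 + m*(-4 + m) (g(m) = -2 + ((m + m)*(m - 4))/2 = -2 + ((2*m)*(-4 + m))/2 = -2 + (2*m*(-4 + m))/2 = -2 + m*(-4 + m))
w(A, c) = A - 4*c
k(f, Y) = Y*f
1/((k(g(3), w(-4, -5)) + 135)*37) = 1/(((-4 - 4*(-5))*(-2 + 3**2 - 4*3) + 135)*37) = 1/(((-4 + 20)*(-2 + 9 - 12) + 135)*37) = 1/((16*(-5) + 135)*37) = 1/((-80 + 135)*37) = 1/(55*37) = 1/2035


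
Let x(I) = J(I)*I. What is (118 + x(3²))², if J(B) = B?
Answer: 39601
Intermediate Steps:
x(I) = I² (x(I) = I*I = I²)
(118 + x(3²))² = (118 + (3²)²)² = (118 + 9²)² = (118 + 81)² = 199² = 39601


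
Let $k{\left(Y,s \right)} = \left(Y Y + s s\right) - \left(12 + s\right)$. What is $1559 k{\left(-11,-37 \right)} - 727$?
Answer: $2361158$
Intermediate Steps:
$k{\left(Y,s \right)} = -12 + Y^{2} + s^{2} - s$ ($k{\left(Y,s \right)} = \left(Y^{2} + s^{2}\right) - \left(12 + s\right) = -12 + Y^{2} + s^{2} - s$)
$1559 k{\left(-11,-37 \right)} - 727 = 1559 \left(-12 + \left(-11\right)^{2} + \left(-37\right)^{2} - -37\right) - 727 = 1559 \left(-12 + 121 + 1369 + 37\right) - 727 = 1559 \cdot 1515 - 727 = 2361885 - 727 = 2361158$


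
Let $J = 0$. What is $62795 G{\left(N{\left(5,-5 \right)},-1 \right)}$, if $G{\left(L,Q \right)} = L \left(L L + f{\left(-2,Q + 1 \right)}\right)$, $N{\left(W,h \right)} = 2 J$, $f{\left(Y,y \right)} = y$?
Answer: $0$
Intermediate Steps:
$N{\left(W,h \right)} = 0$ ($N{\left(W,h \right)} = 2 \cdot 0 = 0$)
$G{\left(L,Q \right)} = L \left(1 + Q + L^{2}\right)$ ($G{\left(L,Q \right)} = L \left(L L + \left(Q + 1\right)\right) = L \left(L^{2} + \left(1 + Q\right)\right) = L \left(1 + Q + L^{2}\right)$)
$62795 G{\left(N{\left(5,-5 \right)},-1 \right)} = 62795 \cdot 0 \left(1 - 1 + 0^{2}\right) = 62795 \cdot 0 \left(1 - 1 + 0\right) = 62795 \cdot 0 \cdot 0 = 62795 \cdot 0 = 0$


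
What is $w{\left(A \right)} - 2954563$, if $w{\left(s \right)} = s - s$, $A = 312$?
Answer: $-2954563$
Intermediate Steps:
$w{\left(s \right)} = 0$
$w{\left(A \right)} - 2954563 = 0 - 2954563 = -2954563$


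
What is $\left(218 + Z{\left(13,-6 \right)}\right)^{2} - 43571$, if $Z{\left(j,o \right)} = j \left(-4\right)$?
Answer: $-16015$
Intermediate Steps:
$Z{\left(j,o \right)} = - 4 j$
$\left(218 + Z{\left(13,-6 \right)}\right)^{2} - 43571 = \left(218 - 52\right)^{2} - 43571 = 166^{2} - 43571 = 27556 - 43571 = -16015$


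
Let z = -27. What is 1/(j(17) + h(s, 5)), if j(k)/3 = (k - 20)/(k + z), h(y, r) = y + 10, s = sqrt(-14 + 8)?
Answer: 1090/12481 - 100*I*sqrt(6)/12481 ≈ 0.087333 - 0.019626*I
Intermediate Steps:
s = I*sqrt(6) (s = sqrt(-6) = I*sqrt(6) ≈ 2.4495*I)
h(y, r) = 10 + y
j(k) = 3*(-20 + k)/(-27 + k) (j(k) = 3*((k - 20)/(k - 27)) = 3*((-20 + k)/(-27 + k)) = 3*(-20 + k)/(-27 + k))
1/(j(17) + h(s, 5)) = 1/(3*(-20 + 17)/(-27 + 17) + (10 + I*sqrt(6))) = 1/(3*(-3)/(-10) + (10 + I*sqrt(6))) = 1/(3*(-1/10)*(-3) + (10 + I*sqrt(6))) = 1/(9/10 + (10 + I*sqrt(6))) = 1/(109/10 + I*sqrt(6))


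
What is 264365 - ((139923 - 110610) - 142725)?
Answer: 377777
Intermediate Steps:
264365 - ((139923 - 110610) - 142725) = 264365 - (29313 - 142725) = 264365 - 1*(-113412) = 264365 + 113412 = 377777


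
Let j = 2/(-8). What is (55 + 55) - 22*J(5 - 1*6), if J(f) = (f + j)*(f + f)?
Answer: 55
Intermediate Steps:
j = -1/4 (j = 2*(-1/8) = -1/4 ≈ -0.25000)
J(f) = 2*f*(-1/4 + f) (J(f) = (f - 1/4)*(f + f) = (-1/4 + f)*(2*f) = 2*f*(-1/4 + f))
(55 + 55) - 22*J(5 - 1*6) = (55 + 55) - 11*(5 - 1*6)*(-1 + 4*(5 - 1*6)) = 110 - 11*(5 - 6)*(-1 + 4*(5 - 6)) = 110 - 11*(-1)*(-1 + 4*(-1)) = 110 - 11*(-1)*(-1 - 4) = 110 - 11*(-1)*(-5) = 110 - 22*5/2 = 110 - 55 = 55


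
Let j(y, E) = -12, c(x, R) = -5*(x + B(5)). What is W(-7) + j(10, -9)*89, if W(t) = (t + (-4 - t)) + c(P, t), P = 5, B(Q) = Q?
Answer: -1122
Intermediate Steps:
c(x, R) = -25 - 5*x (c(x, R) = -5*(x + 5) = -5*(5 + x) = -25 - 5*x)
W(t) = -54 (W(t) = (t + (-4 - t)) + (-25 - 5*5) = -4 + (-25 - 25) = -4 - 50 = -54)
W(-7) + j(10, -9)*89 = -54 - 12*89 = -54 - 1068 = -1122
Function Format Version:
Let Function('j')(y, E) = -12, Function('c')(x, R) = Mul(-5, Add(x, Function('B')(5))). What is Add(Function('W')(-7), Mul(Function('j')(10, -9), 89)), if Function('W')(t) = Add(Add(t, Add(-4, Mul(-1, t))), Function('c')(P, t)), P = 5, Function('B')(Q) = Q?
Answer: -1122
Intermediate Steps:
Function('c')(x, R) = Add(-25, Mul(-5, x)) (Function('c')(x, R) = Mul(-5, Add(x, 5)) = Mul(-5, Add(5, x)) = Add(-25, Mul(-5, x)))
Function('W')(t) = -54 (Function('W')(t) = Add(Add(t, Add(-4, Mul(-1, t))), Add(-25, Mul(-5, 5))) = Add(-4, Add(-25, -25)) = Add(-4, -50) = -54)
Add(Function('W')(-7), Mul(Function('j')(10, -9), 89)) = Add(-54, Mul(-12, 89)) = Add(-54, -1068) = -1122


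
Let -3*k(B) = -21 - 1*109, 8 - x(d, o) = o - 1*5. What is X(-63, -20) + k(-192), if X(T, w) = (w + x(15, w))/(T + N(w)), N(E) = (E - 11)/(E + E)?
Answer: 322010/7467 ≈ 43.124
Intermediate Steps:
x(d, o) = 13 - o (x(d, o) = 8 - (o - 1*5) = 8 - (o - 5) = 8 - (-5 + o) = 8 + (5 - o) = 13 - o)
k(B) = 130/3 (k(B) = -(-21 - 1*109)/3 = -(-21 - 109)/3 = -⅓*(-130) = 130/3)
N(E) = (-11 + E)/(2*E) (N(E) = (-11 + E)/((2*E)) = (-11 + E)*(1/(2*E)) = (-11 + E)/(2*E))
X(T, w) = 13/(T + (-11 + w)/(2*w)) (X(T, w) = (w + (13 - w))/(T + (-11 + w)/(2*w)) = 13/(T + (-11 + w)/(2*w)))
X(-63, -20) + k(-192) = 26*(-20)/(-11 - 20 + 2*(-63)*(-20)) + 130/3 = 26*(-20)/(-11 - 20 + 2520) + 130/3 = 26*(-20)/2489 + 130/3 = 26*(-20)*(1/2489) + 130/3 = -520/2489 + 130/3 = 322010/7467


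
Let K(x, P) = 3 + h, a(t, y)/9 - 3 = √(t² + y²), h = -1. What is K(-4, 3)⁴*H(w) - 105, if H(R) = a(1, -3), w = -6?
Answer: 327 + 144*√10 ≈ 782.37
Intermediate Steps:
a(t, y) = 27 + 9*√(t² + y²)
H(R) = 27 + 9*√10 (H(R) = 27 + 9*√(1² + (-3)²) = 27 + 9*√(1 + 9) = 27 + 9*√10)
K(x, P) = 2 (K(x, P) = 3 - 1 = 2)
K(-4, 3)⁴*H(w) - 105 = 2⁴*(27 + 9*√10) - 105 = 16*(27 + 9*√10) - 105 = (432 + 144*√10) - 105 = 327 + 144*√10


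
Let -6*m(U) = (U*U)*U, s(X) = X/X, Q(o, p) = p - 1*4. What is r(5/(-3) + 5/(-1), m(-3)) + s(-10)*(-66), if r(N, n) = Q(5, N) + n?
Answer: -433/6 ≈ -72.167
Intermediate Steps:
Q(o, p) = -4 + p (Q(o, p) = p - 4 = -4 + p)
s(X) = 1
m(U) = -U**3/6 (m(U) = -U*U*U/6 = -U**2*U/6 = -U**3/6)
r(N, n) = -4 + N + n (r(N, n) = (-4 + N) + n = -4 + N + n)
r(5/(-3) + 5/(-1), m(-3)) + s(-10)*(-66) = (-4 + (5/(-3) + 5/(-1)) - 1/6*(-3)**3) + 1*(-66) = (-4 + (5*(-1/3) + 5*(-1)) - 1/6*(-27)) - 66 = (-4 + (-5/3 - 5) + 9/2) - 66 = (-4 - 20/3 + 9/2) - 66 = -37/6 - 66 = -433/6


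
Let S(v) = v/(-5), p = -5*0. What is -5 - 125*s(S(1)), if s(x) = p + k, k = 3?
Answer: -380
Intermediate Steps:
p = 0
S(v) = -v/5 (S(v) = v*(-⅕) = -v/5)
s(x) = 3 (s(x) = 0 + 3 = 3)
-5 - 125*s(S(1)) = -5 - 125*3 = -5 - 375 = -380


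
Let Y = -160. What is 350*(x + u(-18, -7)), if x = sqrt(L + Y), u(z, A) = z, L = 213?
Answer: -6300 + 350*sqrt(53) ≈ -3752.0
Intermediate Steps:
x = sqrt(53) (x = sqrt(213 - 160) = sqrt(53) ≈ 7.2801)
350*(x + u(-18, -7)) = 350*(sqrt(53) - 18) = 350*(-18 + sqrt(53)) = -6300 + 350*sqrt(53)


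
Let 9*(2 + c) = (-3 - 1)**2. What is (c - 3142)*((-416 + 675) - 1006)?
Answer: 2347240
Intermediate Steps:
c = -2/9 (c = -2 + (-3 - 1)**2/9 = -2 + (1/9)*(-4)**2 = -2 + (1/9)*16 = -2 + 16/9 = -2/9 ≈ -0.22222)
(c - 3142)*((-416 + 675) - 1006) = (-2/9 - 3142)*((-416 + 675) - 1006) = -28280*(259 - 1006)/9 = -28280/9*(-747) = 2347240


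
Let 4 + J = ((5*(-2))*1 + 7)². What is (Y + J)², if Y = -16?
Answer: 121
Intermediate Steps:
J = 5 (J = -4 + ((5*(-2))*1 + 7)² = -4 + (-10*1 + 7)² = -4 + (-10 + 7)² = -4 + (-3)² = -4 + 9 = 5)
(Y + J)² = (-16 + 5)² = (-11)² = 121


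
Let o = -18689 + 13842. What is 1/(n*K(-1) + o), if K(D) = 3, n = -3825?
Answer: -1/16322 ≈ -6.1267e-5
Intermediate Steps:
o = -4847
1/(n*K(-1) + o) = 1/(-3825*3 - 4847) = 1/(-11475 - 4847) = 1/(-16322) = -1/16322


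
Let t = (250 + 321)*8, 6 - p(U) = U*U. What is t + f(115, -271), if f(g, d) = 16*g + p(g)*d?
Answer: 3588757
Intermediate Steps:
p(U) = 6 - U² (p(U) = 6 - U*U = 6 - U²)
t = 4568 (t = 571*8 = 4568)
f(g, d) = 16*g + d*(6 - g²) (f(g, d) = 16*g + (6 - g²)*d = 16*g + d*(6 - g²))
t + f(115, -271) = 4568 + (16*115 - 1*(-271)*(-6 + 115²)) = 4568 + (1840 - 1*(-271)*(-6 + 13225)) = 4568 + (1840 - 1*(-271)*13219) = 4568 + (1840 + 3582349) = 4568 + 3584189 = 3588757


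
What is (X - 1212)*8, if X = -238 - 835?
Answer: -18280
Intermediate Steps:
X = -1073
(X - 1212)*8 = (-1073 - 1212)*8 = -2285*8 = -18280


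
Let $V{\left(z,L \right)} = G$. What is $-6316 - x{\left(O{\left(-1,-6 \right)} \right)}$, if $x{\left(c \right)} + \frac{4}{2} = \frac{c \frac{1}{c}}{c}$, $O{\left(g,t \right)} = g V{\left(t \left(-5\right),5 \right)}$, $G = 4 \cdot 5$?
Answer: $- \frac{126279}{20} \approx -6314.0$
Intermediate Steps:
$G = 20$
$V{\left(z,L \right)} = 20$
$O{\left(g,t \right)} = 20 g$ ($O{\left(g,t \right)} = g 20 = 20 g$)
$x{\left(c \right)} = -2 + \frac{1}{c}$ ($x{\left(c \right)} = -2 + \frac{c \frac{1}{c}}{c} = -2 + 1 \frac{1}{c} = -2 + \frac{1}{c}$)
$-6316 - x{\left(O{\left(-1,-6 \right)} \right)} = -6316 - \left(-2 + \frac{1}{20 \left(-1\right)}\right) = -6316 - \left(-2 + \frac{1}{-20}\right) = -6316 - \left(-2 - \frac{1}{20}\right) = -6316 - - \frac{41}{20} = -6316 + \frac{41}{20} = - \frac{126279}{20}$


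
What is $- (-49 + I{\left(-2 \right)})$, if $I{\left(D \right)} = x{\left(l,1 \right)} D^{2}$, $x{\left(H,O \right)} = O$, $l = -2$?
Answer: $45$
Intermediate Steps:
$I{\left(D \right)} = D^{2}$ ($I{\left(D \right)} = 1 D^{2} = D^{2}$)
$- (-49 + I{\left(-2 \right)}) = - (-49 + \left(-2\right)^{2}) = - (-49 + 4) = \left(-1\right) \left(-45\right) = 45$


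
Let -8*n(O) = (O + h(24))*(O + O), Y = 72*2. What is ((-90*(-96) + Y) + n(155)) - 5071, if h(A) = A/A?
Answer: -2332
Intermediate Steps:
Y = 144
h(A) = 1
n(O) = -O*(1 + O)/4 (n(O) = -(O + 1)*(O + O)/8 = -(1 + O)*2*O/8 = -O*(1 + O)/4)
((-90*(-96) + Y) + n(155)) - 5071 = ((-90*(-96) + 144) - ¼*155*(1 + 155)) - 5071 = ((8640 + 144) - ¼*155*156) - 5071 = (8784 - 6045) - 5071 = 2739 - 5071 = -2332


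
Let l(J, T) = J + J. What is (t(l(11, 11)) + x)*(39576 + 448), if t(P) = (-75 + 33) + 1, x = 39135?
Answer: 1564698256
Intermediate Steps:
l(J, T) = 2*J
t(P) = -41 (t(P) = -42 + 1 = -41)
(t(l(11, 11)) + x)*(39576 + 448) = (-41 + 39135)*(39576 + 448) = 39094*40024 = 1564698256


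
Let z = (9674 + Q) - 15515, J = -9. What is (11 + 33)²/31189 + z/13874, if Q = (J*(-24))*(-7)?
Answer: -202472653/432716186 ≈ -0.46791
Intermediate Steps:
Q = -1512 (Q = -9*(-24)*(-7) = 216*(-7) = -1512)
z = -7353 (z = (9674 - 1512) - 15515 = 8162 - 15515 = -7353)
(11 + 33)²/31189 + z/13874 = (11 + 33)²/31189 - 7353/13874 = 44²*(1/31189) - 7353*1/13874 = 1936*(1/31189) - 7353/13874 = 1936/31189 - 7353/13874 = -202472653/432716186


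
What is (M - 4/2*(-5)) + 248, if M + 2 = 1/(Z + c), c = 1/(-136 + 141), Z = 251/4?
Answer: 322324/1259 ≈ 256.02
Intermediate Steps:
Z = 251/4 (Z = 251*(¼) = 251/4 ≈ 62.750)
c = ⅕ (c = 1/5 = ⅕ ≈ 0.20000)
M = -2498/1259 (M = -2 + 1/(251/4 + ⅕) = -2 + 1/(1259/20) = -2 + 20/1259 = -2498/1259 ≈ -1.9841)
(M - 4/2*(-5)) + 248 = (-2498/1259 - 4/2*(-5)) + 248 = (-2498/1259 - 1*2*(-5)) + 248 = (-2498/1259 - 2*(-5)) + 248 = (-2498/1259 + 10) + 248 = 10092/1259 + 248 = 322324/1259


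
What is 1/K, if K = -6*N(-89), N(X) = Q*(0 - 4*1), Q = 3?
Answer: 1/72 ≈ 0.013889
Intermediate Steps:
N(X) = -12 (N(X) = 3*(0 - 4*1) = 3*(0 - 4) = 3*(-4) = -12)
K = 72 (K = -6*(-12) = 72)
1/K = 1/72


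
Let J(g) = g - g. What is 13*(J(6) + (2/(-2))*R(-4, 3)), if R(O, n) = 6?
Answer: -78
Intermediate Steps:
J(g) = 0
13*(J(6) + (2/(-2))*R(-4, 3)) = 13*(0 + (2/(-2))*6) = 13*(0 + (2*(-½))*6) = 13*(0 - 1*6) = 13*(0 - 6) = 13*(-6) = -78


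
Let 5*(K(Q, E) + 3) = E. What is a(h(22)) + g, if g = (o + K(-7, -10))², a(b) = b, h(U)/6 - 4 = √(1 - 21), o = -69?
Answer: 5500 + 12*I*√5 ≈ 5500.0 + 26.833*I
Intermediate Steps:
h(U) = 24 + 12*I*√5 (h(U) = 24 + 6*√(1 - 21) = 24 + 6*√(-20) = 24 + 6*(2*I*√5) = 24 + 12*I*√5)
K(Q, E) = -3 + E/5
g = 5476 (g = (-69 + (-3 + (⅕)*(-10)))² = (-69 + (-3 - 2))² = (-69 - 5)² = (-74)² = 5476)
a(h(22)) + g = (24 + 12*I*√5) + 5476 = 5500 + 12*I*√5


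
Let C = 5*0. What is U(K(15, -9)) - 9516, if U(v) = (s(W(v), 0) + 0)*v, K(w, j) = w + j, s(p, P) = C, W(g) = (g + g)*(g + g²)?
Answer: -9516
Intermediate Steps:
C = 0
W(g) = 2*g*(g + g²) (W(g) = (2*g)*(g + g²) = 2*g*(g + g²))
s(p, P) = 0
K(w, j) = j + w
U(v) = 0 (U(v) = (0 + 0)*v = 0*v = 0)
U(K(15, -9)) - 9516 = 0 - 9516 = -9516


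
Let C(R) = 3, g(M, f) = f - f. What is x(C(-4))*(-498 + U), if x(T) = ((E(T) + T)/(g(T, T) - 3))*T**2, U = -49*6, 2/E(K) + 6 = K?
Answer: 5544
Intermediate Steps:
g(M, f) = 0
E(K) = 2/(-6 + K)
U = -294
x(T) = T**2*(-2/(3*(-6 + T)) - T/3) (x(T) = ((2/(-6 + T) + T)/(0 - 3))*T**2 = ((T + 2/(-6 + T))/(-3))*T**2 = ((T + 2/(-6 + T))*(-1/3))*T**2 = (-2/(3*(-6 + T)) - T/3)*T**2 = T**2*(-2/(3*(-6 + T)) - T/3))
x(C(-4))*(-498 + U) = ((1/3)*3**2*(-2 - 1*3*(-6 + 3))/(-6 + 3))*(-498 - 294) = ((1/3)*9*(-2 - 1*3*(-3))/(-3))*(-792) = ((1/3)*9*(-1/3)*(-2 + 9))*(-792) = ((1/3)*9*(-1/3)*7)*(-792) = -7*(-792) = 5544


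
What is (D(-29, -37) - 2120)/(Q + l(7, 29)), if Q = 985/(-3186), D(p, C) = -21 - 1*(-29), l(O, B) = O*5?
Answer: -6728832/110525 ≈ -60.881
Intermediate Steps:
l(O, B) = 5*O
D(p, C) = 8 (D(p, C) = -21 + 29 = 8)
Q = -985/3186 (Q = 985*(-1/3186) = -985/3186 ≈ -0.30917)
(D(-29, -37) - 2120)/(Q + l(7, 29)) = (8 - 2120)/(-985/3186 + 5*7) = -2112/(-985/3186 + 35) = -2112/110525/3186 = -2112*3186/110525 = -6728832/110525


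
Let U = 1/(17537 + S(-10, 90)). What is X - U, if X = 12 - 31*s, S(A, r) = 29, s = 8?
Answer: -4145577/17566 ≈ -236.00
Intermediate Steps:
X = -236 (X = 12 - 31*8 = 12 - 248 = -236)
U = 1/17566 (U = 1/(17537 + 29) = 1/17566 ≈ 5.6928e-5)
X - U = -236 - 1*1/17566 = -236 - 1/17566 = -4145577/17566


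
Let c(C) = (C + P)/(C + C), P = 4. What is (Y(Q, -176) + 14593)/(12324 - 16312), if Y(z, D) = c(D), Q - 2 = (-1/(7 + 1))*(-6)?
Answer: -1284227/350944 ≈ -3.6594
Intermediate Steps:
c(C) = (4 + C)/(2*C) (c(C) = (C + 4)/(C + C) = (4 + C)/((2*C)) = (4 + C)*(1/(2*C)) = (4 + C)/(2*C))
Q = 11/4 (Q = 2 + (-1/(7 + 1))*(-6) = 2 + (-1/8)*(-6) = 2 + ((⅛)*(-1))*(-6) = 2 - ⅛*(-6) = 2 + ¾ = 11/4 ≈ 2.7500)
Y(z, D) = (4 + D)/(2*D)
(Y(Q, -176) + 14593)/(12324 - 16312) = ((½)*(4 - 176)/(-176) + 14593)/(12324 - 16312) = ((½)*(-1/176)*(-172) + 14593)/(-3988) = (43/88 + 14593)*(-1/3988) = (1284227/88)*(-1/3988) = -1284227/350944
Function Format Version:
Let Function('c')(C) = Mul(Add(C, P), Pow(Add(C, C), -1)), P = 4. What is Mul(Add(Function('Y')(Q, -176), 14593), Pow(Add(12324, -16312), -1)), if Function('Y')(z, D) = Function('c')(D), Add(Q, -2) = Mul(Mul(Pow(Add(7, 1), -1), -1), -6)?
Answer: Rational(-1284227, 350944) ≈ -3.6594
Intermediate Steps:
Function('c')(C) = Mul(Rational(1, 2), Pow(C, -1), Add(4, C)) (Function('c')(C) = Mul(Add(C, 4), Pow(Add(C, C), -1)) = Mul(Add(4, C), Pow(Mul(2, C), -1)) = Mul(Add(4, C), Mul(Rational(1, 2), Pow(C, -1))) = Mul(Rational(1, 2), Pow(C, -1), Add(4, C)))
Q = Rational(11, 4) (Q = Add(2, Mul(Mul(Pow(Add(7, 1), -1), -1), -6)) = Add(2, Mul(Mul(Pow(8, -1), -1), -6)) = Add(2, Mul(Mul(Rational(1, 8), -1), -6)) = Add(2, Mul(Rational(-1, 8), -6)) = Add(2, Rational(3, 4)) = Rational(11, 4) ≈ 2.7500)
Function('Y')(z, D) = Mul(Rational(1, 2), Pow(D, -1), Add(4, D))
Mul(Add(Function('Y')(Q, -176), 14593), Pow(Add(12324, -16312), -1)) = Mul(Add(Mul(Rational(1, 2), Pow(-176, -1), Add(4, -176)), 14593), Pow(Add(12324, -16312), -1)) = Mul(Add(Mul(Rational(1, 2), Rational(-1, 176), -172), 14593), Pow(-3988, -1)) = Mul(Add(Rational(43, 88), 14593), Rational(-1, 3988)) = Mul(Rational(1284227, 88), Rational(-1, 3988)) = Rational(-1284227, 350944)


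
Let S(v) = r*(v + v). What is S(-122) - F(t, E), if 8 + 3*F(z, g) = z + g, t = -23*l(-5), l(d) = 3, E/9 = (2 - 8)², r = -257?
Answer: 187877/3 ≈ 62626.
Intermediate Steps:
S(v) = -514*v (S(v) = -257*(v + v) = -514*v)
E = 324 (E = 9*(2 - 8)² = 9*(-6)² = 9*36 = 324)
t = -69 (t = -23*3 = -69)
F(z, g) = -8/3 + g/3 + z/3 (F(z, g) = -8/3 + (z + g)/3 = -8/3 + (g + z)/3 = -8/3 + (g/3 + z/3) = -8/3 + g/3 + z/3)
S(-122) - F(t, E) = -514*(-122) - (-8/3 + (⅓)*324 + (⅓)*(-69)) = 62708 - (-8/3 + 108 - 23) = 62708 - 1*247/3 = 62708 - 247/3 = 187877/3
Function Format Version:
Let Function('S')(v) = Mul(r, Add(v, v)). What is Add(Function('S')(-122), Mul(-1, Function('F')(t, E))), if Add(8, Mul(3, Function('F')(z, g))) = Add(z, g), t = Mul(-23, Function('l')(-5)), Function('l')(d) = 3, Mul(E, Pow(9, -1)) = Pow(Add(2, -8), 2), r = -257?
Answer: Rational(187877, 3) ≈ 62626.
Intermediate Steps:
Function('S')(v) = Mul(-514, v) (Function('S')(v) = Mul(-257, Add(v, v)) = Mul(-257, Mul(2, v)) = Mul(-514, v))
E = 324 (E = Mul(9, Pow(Add(2, -8), 2)) = Mul(9, Pow(-6, 2)) = Mul(9, 36) = 324)
t = -69 (t = Mul(-23, 3) = -69)
Function('F')(z, g) = Add(Rational(-8, 3), Mul(Rational(1, 3), g), Mul(Rational(1, 3), z)) (Function('F')(z, g) = Add(Rational(-8, 3), Mul(Rational(1, 3), Add(z, g))) = Add(Rational(-8, 3), Mul(Rational(1, 3), Add(g, z))) = Add(Rational(-8, 3), Add(Mul(Rational(1, 3), g), Mul(Rational(1, 3), z))) = Add(Rational(-8, 3), Mul(Rational(1, 3), g), Mul(Rational(1, 3), z)))
Add(Function('S')(-122), Mul(-1, Function('F')(t, E))) = Add(Mul(-514, -122), Mul(-1, Add(Rational(-8, 3), Mul(Rational(1, 3), 324), Mul(Rational(1, 3), -69)))) = Add(62708, Mul(-1, Add(Rational(-8, 3), 108, -23))) = Add(62708, Mul(-1, Rational(247, 3))) = Add(62708, Rational(-247, 3)) = Rational(187877, 3)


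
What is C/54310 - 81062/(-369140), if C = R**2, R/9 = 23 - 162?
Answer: 14552673659/501199835 ≈ 29.036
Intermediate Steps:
R = -1251 (R = 9*(23 - 162) = 9*(-139) = -1251)
C = 1565001 (C = (-1251)**2 = 1565001)
C/54310 - 81062/(-369140) = 1565001/54310 - 81062/(-369140) = 1565001*(1/54310) - 81062*(-1/369140) = 1565001/54310 + 40531/184570 = 14552673659/501199835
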